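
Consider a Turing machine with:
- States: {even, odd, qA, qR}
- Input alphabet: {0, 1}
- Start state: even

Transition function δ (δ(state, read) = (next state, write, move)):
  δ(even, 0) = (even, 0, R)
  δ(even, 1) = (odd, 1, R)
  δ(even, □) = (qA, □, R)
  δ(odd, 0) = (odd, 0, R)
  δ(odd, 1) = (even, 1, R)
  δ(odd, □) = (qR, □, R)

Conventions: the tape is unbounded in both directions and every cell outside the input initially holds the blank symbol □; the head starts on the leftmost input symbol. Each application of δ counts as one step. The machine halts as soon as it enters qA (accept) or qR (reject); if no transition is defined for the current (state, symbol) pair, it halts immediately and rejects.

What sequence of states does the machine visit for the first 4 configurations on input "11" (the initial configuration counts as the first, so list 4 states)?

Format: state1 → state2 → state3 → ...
Step 0: [even]11 (head at position 0)
Step 1: δ(even, 1) = (odd, 1, R)  ⊢  1[odd]1 (head at position 1)
Step 2: δ(odd, 1) = (even, 1, R)  ⊢  11[even]□ (head at position 2)
Step 3: δ(even, □) = (qA, □, R)  ⊢  11□[qA]□ (head at position 3)
Reading off the states of these 4 configurations: even → odd → even → qA

Final answer: even → odd → even → qA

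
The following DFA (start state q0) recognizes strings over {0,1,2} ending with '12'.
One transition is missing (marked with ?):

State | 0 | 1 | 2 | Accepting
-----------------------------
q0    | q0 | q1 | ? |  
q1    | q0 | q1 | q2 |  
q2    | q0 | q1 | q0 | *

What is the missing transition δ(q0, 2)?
q0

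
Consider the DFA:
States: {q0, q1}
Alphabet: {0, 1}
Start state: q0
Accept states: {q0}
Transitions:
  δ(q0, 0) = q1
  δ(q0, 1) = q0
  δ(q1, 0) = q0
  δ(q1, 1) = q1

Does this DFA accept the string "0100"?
Processing string "0100":
  q0 --0--> q1
  q1 --1--> q1
  q1 --0--> q0
  q0 --0--> q1
Final state: q1
Accept states: {q0}
q1 is not an accept state, so the string is rejected.

Final answer: No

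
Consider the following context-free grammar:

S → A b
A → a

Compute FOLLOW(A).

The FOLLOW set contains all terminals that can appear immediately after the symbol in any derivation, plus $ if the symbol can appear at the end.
A occurs only in S → A b, where it is immediately followed by the terminal b. So FOLLOW(A) = {b}.

Final answer: {b}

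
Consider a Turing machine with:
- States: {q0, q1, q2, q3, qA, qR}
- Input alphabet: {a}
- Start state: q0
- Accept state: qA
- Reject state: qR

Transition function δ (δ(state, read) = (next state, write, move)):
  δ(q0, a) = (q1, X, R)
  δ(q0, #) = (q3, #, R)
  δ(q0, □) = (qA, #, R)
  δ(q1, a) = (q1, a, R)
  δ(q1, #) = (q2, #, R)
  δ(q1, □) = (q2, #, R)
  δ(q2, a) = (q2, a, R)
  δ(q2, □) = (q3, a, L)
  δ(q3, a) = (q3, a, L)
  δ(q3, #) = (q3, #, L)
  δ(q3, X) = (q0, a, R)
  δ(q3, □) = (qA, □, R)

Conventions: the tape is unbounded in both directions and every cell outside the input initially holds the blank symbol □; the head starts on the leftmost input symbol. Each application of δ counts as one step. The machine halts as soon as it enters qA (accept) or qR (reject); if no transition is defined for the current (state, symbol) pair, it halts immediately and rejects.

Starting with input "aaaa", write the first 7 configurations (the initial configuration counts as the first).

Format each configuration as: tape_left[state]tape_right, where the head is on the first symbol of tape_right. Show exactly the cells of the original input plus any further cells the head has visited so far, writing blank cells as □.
Step 0: [q0]aaaa (head at position 0)
Step 1: δ(q0, a) = (q1, X, R)  ⊢  X[q1]aaa (head at position 1)
Step 2: δ(q1, a) = (q1, a, R)  ⊢  Xa[q1]aa (head at position 2)
Step 3: δ(q1, a) = (q1, a, R)  ⊢  Xaa[q1]a (head at position 3)
Step 4: δ(q1, a) = (q1, a, R)  ⊢  Xaaa[q1]□ (head at position 4)
Step 5: δ(q1, □) = (q2, #, R)  ⊢  Xaaa#[q2]□ (head at position 5)
Step 6: δ(q2, □) = (q3, a, L)  ⊢  Xaaa[q3]#a (head at position 4)

Final answer: [q0]aaaa ⊢ X[q1]aaa ⊢ Xa[q1]aa ⊢ Xaa[q1]a ⊢ Xaaa[q1]□ ⊢ Xaaa#[q2]□ ⊢ Xaaa[q3]#a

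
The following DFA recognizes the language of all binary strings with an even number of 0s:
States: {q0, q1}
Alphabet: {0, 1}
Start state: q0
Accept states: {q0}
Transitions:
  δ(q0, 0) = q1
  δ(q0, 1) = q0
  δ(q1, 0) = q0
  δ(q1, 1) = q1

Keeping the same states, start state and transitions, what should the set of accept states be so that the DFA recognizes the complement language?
The DFA is complete (every state has a transition on every symbol), so the complement
is recognized by the same DFA with accepting and non-accepting states swapped.
Original accept states: {q0}
Complement accept states = All states - Original accept states
= {q0, q1} - {q0}
= {q1}
Complement language: strings with an ODD number of 0s

Final answer: {q1}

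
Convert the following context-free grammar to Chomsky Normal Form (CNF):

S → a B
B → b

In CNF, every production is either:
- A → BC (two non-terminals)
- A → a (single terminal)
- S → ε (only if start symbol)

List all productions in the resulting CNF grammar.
The grammar has no ε-productions or unit productions to eliminate.
S → a B has terminal a in a right-hand side of length ≥ 2: introduce T_a → a and use T_a in place of a.
B → b is already in CNF (single terminal) – keep it.
S → a B becomes S → T_a B.
Resulting CNF grammar (3 productions): T_a → a; B → b; S → T_a B

Final answer: T_a → a; B → b; S → T_a B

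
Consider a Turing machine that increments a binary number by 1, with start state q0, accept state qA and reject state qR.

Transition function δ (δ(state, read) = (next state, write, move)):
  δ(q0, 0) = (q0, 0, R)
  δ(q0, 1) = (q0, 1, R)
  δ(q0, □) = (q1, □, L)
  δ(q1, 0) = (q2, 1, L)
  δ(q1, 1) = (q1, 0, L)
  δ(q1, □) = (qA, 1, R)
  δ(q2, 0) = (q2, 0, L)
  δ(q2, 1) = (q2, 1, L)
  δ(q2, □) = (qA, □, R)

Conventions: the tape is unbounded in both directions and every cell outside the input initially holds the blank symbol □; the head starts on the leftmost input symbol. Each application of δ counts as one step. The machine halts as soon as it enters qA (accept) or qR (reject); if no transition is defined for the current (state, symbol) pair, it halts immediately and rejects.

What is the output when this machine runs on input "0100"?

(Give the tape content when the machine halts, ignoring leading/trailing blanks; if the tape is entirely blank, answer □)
Step 0: [q0]0100 (head at position 0)
Step 1: δ(q0, 0) = (q0, 0, R)  ⊢  0[q0]100 (head at position 1)
Step 2: δ(q0, 1) = (q0, 1, R)  ⊢  01[q0]00 (head at position 2)
Step 3: δ(q0, 0) = (q0, 0, R)  ⊢  010[q0]0 (head at position 3)
Step 4: δ(q0, 0) = (q0, 0, R)  ⊢  0100[q0]□ (head at position 4)
Step 5: δ(q0, □) = (q1, □, L)  ⊢  010[q1]0□ (head at position 3)
Step 6: δ(q1, 0) = (q2, 1, L)  ⊢  01[q2]01□ (head at position 2)
Step 7: δ(q2, 0) = (q2, 0, L)  ⊢  0[q2]101□ (head at position 1)
Step 8: δ(q2, 1) = (q2, 1, L)  ⊢  [q2]0101□ (head at position 0)
Step 9: δ(q2, 0) = (q2, 0, L)  ⊢  [q2]□0101□ (head at position -1)
Step 10: δ(q2, □) = (qA, □, R)  ⊢  □[qA]0101□ (head at position 0)
The machine is in qA, so it halts and accepts.
Tape content when halted (ignoring surrounding blanks): 0101

Final answer: Output: 0101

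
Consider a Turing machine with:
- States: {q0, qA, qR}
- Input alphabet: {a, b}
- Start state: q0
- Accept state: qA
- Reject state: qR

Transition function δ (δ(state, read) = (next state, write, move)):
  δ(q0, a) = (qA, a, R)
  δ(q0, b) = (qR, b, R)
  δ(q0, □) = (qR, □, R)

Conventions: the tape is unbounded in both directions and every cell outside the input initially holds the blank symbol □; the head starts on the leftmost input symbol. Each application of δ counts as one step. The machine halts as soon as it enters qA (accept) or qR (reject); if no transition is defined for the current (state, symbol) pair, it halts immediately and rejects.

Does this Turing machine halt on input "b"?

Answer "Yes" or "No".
Step 0: [q0]b (head at position 0)
Step 1: δ(q0, b) = (qR, b, R)  ⊢  b[qR]□ (head at position 1)
The machine is in qR, so it halts and rejects.
It halts after 1 steps.

Final answer: Yes - halts after 1 steps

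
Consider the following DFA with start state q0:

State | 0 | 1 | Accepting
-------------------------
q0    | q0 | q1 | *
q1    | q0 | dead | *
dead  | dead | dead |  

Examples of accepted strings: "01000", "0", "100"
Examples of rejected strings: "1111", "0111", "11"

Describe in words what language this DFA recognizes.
binary strings with no two consecutive 1s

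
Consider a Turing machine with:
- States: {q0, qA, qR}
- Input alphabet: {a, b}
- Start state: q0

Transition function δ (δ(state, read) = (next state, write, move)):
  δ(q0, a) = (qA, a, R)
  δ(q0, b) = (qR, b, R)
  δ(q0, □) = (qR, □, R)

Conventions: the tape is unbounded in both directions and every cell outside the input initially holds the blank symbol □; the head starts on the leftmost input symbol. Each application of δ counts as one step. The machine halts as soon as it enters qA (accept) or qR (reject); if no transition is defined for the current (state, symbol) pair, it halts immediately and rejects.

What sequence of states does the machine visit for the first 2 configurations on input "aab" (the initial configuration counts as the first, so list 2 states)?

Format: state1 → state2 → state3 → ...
Step 0: [q0]aab (head at position 0)
Step 1: δ(q0, a) = (qA, a, R)  ⊢  a[qA]ab (head at position 1)
Reading off the states of these 2 configurations: q0 → qA

Final answer: q0 → qA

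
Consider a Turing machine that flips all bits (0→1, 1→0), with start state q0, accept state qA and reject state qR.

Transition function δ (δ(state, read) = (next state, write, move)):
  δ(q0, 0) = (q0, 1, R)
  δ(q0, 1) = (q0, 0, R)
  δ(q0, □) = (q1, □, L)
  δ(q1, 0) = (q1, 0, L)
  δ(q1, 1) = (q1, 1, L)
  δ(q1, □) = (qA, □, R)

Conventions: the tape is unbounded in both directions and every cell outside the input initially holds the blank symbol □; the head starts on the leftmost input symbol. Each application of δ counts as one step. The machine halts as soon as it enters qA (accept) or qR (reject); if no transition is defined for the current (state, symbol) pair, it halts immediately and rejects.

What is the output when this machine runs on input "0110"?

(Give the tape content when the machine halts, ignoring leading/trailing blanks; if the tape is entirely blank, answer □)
Step 0: [q0]0110 (head at position 0)
Step 1: δ(q0, 0) = (q0, 1, R)  ⊢  1[q0]110 (head at position 1)
Step 2: δ(q0, 1) = (q0, 0, R)  ⊢  10[q0]10 (head at position 2)
Step 3: δ(q0, 1) = (q0, 0, R)  ⊢  100[q0]0 (head at position 3)
Step 4: δ(q0, 0) = (q0, 1, R)  ⊢  1001[q0]□ (head at position 4)
Step 5: δ(q0, □) = (q1, □, L)  ⊢  100[q1]1□ (head at position 3)
Step 6: δ(q1, 1) = (q1, 1, L)  ⊢  10[q1]01□ (head at position 2)
Step 7: δ(q1, 0) = (q1, 0, L)  ⊢  1[q1]001□ (head at position 1)
Step 8: δ(q1, 0) = (q1, 0, L)  ⊢  [q1]1001□ (head at position 0)
Step 9: δ(q1, 1) = (q1, 1, L)  ⊢  [q1]□1001□ (head at position -1)
Step 10: δ(q1, □) = (qA, □, R)  ⊢  □[qA]1001□ (head at position 0)
The machine is in qA, so it halts and accepts.
Tape content when halted (ignoring surrounding blanks): 1001

Final answer: Output: 1001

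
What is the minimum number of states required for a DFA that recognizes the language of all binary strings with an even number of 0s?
Language: binary strings with an even number of 0s
Lower bound (Myhill–Nerode): the prefixes ε, 0 are pairwise distinguishable:
  ε vs 0: suffix ε distinguishes them (ε has zero 0s (accepted), 0 has one 0 (rejected))
So any DFA needs at least 2 states.
Upper bound: a DFA with 2 states exists (one state per class above).
Minimum states: 2

Final answer: 2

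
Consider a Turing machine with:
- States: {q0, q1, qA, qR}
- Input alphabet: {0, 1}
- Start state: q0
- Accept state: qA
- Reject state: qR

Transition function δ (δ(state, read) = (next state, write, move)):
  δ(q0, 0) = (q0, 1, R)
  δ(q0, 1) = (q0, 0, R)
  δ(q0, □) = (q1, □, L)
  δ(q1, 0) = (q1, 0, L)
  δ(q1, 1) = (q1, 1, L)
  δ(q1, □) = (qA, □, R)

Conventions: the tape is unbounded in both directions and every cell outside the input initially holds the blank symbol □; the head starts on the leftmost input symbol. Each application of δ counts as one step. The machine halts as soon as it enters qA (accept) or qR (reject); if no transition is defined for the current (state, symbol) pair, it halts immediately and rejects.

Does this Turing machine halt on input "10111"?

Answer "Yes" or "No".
Step 0: [q0]10111 (head at position 0)
Step 1: δ(q0, 1) = (q0, 0, R)  ⊢  0[q0]0111 (head at position 1)
Step 2: δ(q0, 0) = (q0, 1, R)  ⊢  01[q0]111 (head at position 2)
Step 3: δ(q0, 1) = (q0, 0, R)  ⊢  010[q0]11 (head at position 3)
Step 4: δ(q0, 1) = (q0, 0, R)  ⊢  0100[q0]1 (head at position 4)
Step 5: δ(q0, 1) = (q0, 0, R)  ⊢  01000[q0]□ (head at position 5)
Step 6: δ(q0, □) = (q1, □, L)  ⊢  0100[q1]0□ (head at position 4)
Step 7: δ(q1, 0) = (q1, 0, L)  ⊢  010[q1]00□ (head at position 3)
Step 8: δ(q1, 0) = (q1, 0, L)  ⊢  01[q1]000□ (head at position 2)
Step 9: δ(q1, 0) = (q1, 0, L)  ⊢  0[q1]1000□ (head at position 1)
Step 10: δ(q1, 1) = (q1, 1, L)  ⊢  [q1]01000□ (head at position 0)
Step 11: δ(q1, 0) = (q1, 0, L)  ⊢  [q1]□01000□ (head at position -1)
Step 12: δ(q1, □) = (qA, □, R)  ⊢  □[qA]01000□ (head at position 0)
The machine is in qA, so it halts and accepts.
It halts after 12 steps.

Final answer: Yes - halts after 12 steps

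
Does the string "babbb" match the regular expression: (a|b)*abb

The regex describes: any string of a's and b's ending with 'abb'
No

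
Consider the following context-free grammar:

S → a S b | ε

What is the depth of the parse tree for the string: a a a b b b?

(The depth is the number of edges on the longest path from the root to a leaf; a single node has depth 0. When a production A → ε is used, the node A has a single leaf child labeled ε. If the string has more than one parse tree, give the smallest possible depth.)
The only parse tree applies S → a S b 3 times (once per matching a…b pair) and then S → ε.
The S nodes sit at depths 0, 1, …, 3; the innermost S (depth 3) has the single child ε at depth 4.
The terminal leaves a, b are at depths 1..3, so the longest root-to-leaf path is S → S → … → S → ε with 4 edges.
Depth = 4.

Final answer: 4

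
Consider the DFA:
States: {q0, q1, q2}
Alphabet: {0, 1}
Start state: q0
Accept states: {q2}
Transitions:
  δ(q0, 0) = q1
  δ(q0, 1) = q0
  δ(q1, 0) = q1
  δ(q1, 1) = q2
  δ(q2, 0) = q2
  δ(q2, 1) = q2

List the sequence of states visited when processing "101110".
Starting at q0
Read '1': q0 -> q0
Read '0': q0 -> q1
Read '1': q1 -> q2
Read '1': q2 -> q2
Read '1': q2 -> q2
Read '0': q2 -> q2

Final answer: q0 -> q0 -> q1 -> q2 -> q2 -> q2 -> q2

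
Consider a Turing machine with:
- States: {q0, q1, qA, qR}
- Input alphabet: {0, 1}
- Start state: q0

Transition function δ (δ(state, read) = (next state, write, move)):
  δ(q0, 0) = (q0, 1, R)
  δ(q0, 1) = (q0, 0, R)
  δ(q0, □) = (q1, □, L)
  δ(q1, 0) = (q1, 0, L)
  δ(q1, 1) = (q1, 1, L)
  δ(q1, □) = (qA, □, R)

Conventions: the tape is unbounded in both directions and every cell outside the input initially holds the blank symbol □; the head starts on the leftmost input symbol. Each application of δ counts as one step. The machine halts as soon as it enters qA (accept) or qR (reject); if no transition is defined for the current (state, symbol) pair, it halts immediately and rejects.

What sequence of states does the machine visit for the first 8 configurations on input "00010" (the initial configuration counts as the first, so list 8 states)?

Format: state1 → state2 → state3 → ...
Step 0: [q0]00010 (head at position 0)
Step 1: δ(q0, 0) = (q0, 1, R)  ⊢  1[q0]0010 (head at position 1)
Step 2: δ(q0, 0) = (q0, 1, R)  ⊢  11[q0]010 (head at position 2)
Step 3: δ(q0, 0) = (q0, 1, R)  ⊢  111[q0]10 (head at position 3)
Step 4: δ(q0, 1) = (q0, 0, R)  ⊢  1110[q0]0 (head at position 4)
Step 5: δ(q0, 0) = (q0, 1, R)  ⊢  11101[q0]□ (head at position 5)
Step 6: δ(q0, □) = (q1, □, L)  ⊢  1110[q1]1□ (head at position 4)
Step 7: δ(q1, 1) = (q1, 1, L)  ⊢  111[q1]01□ (head at position 3)
Reading off the states of these 8 configurations: q0 → q0 → q0 → q0 → q0 → q0 → q1 → q1

Final answer: q0 → q0 → q0 → q0 → q0 → q0 → q1 → q1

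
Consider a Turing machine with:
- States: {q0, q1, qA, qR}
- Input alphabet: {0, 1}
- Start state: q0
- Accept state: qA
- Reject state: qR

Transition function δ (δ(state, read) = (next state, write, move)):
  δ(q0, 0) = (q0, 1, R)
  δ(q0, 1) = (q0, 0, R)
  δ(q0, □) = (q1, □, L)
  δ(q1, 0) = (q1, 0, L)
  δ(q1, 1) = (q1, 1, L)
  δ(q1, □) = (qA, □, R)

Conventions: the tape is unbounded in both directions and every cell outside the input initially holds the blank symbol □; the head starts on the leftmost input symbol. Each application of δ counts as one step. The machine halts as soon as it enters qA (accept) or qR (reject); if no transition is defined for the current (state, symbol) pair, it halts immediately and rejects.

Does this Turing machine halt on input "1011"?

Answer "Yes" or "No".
Step 0: [q0]1011 (head at position 0)
Step 1: δ(q0, 1) = (q0, 0, R)  ⊢  0[q0]011 (head at position 1)
Step 2: δ(q0, 0) = (q0, 1, R)  ⊢  01[q0]11 (head at position 2)
Step 3: δ(q0, 1) = (q0, 0, R)  ⊢  010[q0]1 (head at position 3)
Step 4: δ(q0, 1) = (q0, 0, R)  ⊢  0100[q0]□ (head at position 4)
Step 5: δ(q0, □) = (q1, □, L)  ⊢  010[q1]0□ (head at position 3)
Step 6: δ(q1, 0) = (q1, 0, L)  ⊢  01[q1]00□ (head at position 2)
Step 7: δ(q1, 0) = (q1, 0, L)  ⊢  0[q1]100□ (head at position 1)
Step 8: δ(q1, 1) = (q1, 1, L)  ⊢  [q1]0100□ (head at position 0)
Step 9: δ(q1, 0) = (q1, 0, L)  ⊢  [q1]□0100□ (head at position -1)
Step 10: δ(q1, □) = (qA, □, R)  ⊢  □[qA]0100□ (head at position 0)
The machine is in qA, so it halts and accepts.
It halts after 10 steps.

Final answer: Yes - halts after 10 steps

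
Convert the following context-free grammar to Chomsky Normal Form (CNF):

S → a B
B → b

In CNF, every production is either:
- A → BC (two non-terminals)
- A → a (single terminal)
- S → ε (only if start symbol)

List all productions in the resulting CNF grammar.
The grammar has no ε-productions or unit productions to eliminate.
S → a B has terminal a in a right-hand side of length ≥ 2: introduce T_a → a and use T_a in place of a.
B → b is already in CNF (single terminal) – keep it.
S → a B becomes S → T_a B.
Resulting CNF grammar (3 productions): T_a → a; B → b; S → T_a B

Final answer: T_a → a; B → b; S → T_a B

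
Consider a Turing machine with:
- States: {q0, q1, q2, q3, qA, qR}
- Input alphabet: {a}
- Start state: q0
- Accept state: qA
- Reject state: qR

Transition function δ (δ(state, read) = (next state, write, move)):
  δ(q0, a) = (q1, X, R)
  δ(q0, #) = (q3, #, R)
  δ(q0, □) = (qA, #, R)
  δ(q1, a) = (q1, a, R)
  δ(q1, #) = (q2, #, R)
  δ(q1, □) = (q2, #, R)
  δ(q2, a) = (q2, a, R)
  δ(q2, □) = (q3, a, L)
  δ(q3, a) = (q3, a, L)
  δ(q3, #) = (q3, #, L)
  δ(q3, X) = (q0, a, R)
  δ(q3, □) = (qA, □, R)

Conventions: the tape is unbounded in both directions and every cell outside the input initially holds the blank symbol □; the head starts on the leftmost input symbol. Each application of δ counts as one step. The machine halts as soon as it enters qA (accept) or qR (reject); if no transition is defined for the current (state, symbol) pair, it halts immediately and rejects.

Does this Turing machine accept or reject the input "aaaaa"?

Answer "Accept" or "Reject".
Trace (configuration after each step, as tape_left[state]tape_right with head position):
Step 0: [q0]aaaaa (head at position 0)
Step 1: X[q1]aaaa (head 1)
Step 2: Xa[q1]aaa (head 2)
Step 3: Xaa[q1]aa (head 3)
Step 4: Xaaa[q1]a (head 4)
Step 5: Xaaaa[q1]□ (head 5)
Step 6: Xaaaa#[q2]□ (head 6)
Step 7: Xaaaa[q3]#a (head 5)
Step 8: Xaaa[q3]a#a (head 4)
Step 9: Xaa[q3]aa#a (head 3)
Step 10: Xa[q3]aaa#a (head 2)
Step 11: X[q3]aaaa#a (head 1)
Step 12: [q3]Xaaaa#a (head 0)
Step 13: a[q0]aaaa#a (head 1)
Step 14: aX[q1]aaa#a (head 2)
Step 15: aXa[q1]aa#a (head 3)
Step 16: aXaa[q1]a#a (head 4)
Step 17: aXaaa[q1]#a (head 5)
Step 18: aXaaa#[q2]a (head 6)
Step 19: aXaaa#a[q2]□ (head 7)
Step 20: aXaaa#[q3]aa (head 6)
Step 21: aXaaa[q3]#aa (head 5)
Step 22: aXaa[q3]a#aa (head 4)
Step 23: aXa[q3]aa#aa (head 3)
Step 24: aX[q3]aaa#aa (head 2)
Step 25: a[q3]Xaaa#aa (head 1)
Step 26: aa[q0]aaa#aa (head 2)
Step 27: aaX[q1]aa#aa (head 3)
Step 28: aaXa[q1]a#aa (head 4)
Step 29: aaXaa[q1]#aa (head 5)
Step 30: aaXaa#[q2]aa (head 6)
Step 31: aaXaa#a[q2]a (head 7)
Step 32: aaXaa#aa[q2]□ (head 8)
Step 33: aaXaa#a[q3]aa (head 7)
Step 34: aaXaa#[q3]aaa (head 6)
Step 35: aaXaa[q3]#aaa (head 5)
Step 36: aaXa[q3]a#aaa (head 4)
Step 37: aaX[q3]aa#aaa (head 3)
Step 38: aa[q3]Xaa#aaa (head 2)
Step 39: aaa[q0]aa#aaa (head 3)
Step 40: aaaX[q1]a#aaa (head 4)
Step 41: aaaXa[q1]#aaa (head 5)
Step 42: aaaXa#[q2]aaa (head 6)
Step 43: aaaXa#a[q2]aa (head 7)
Step 44: aaaXa#aa[q2]a (head 8)
Step 45: aaaXa#aaa[q2]□ (head 9)
Step 46: aaaXa#aa[q3]aa (head 8)
Step 47: aaaXa#a[q3]aaa (head 7)
Step 48: aaaXa#[q3]aaaa (head 6)
Step 49: aaaXa[q3]#aaaa (head 5)
Step 50: aaaX[q3]a#aaaa (head 4)
Step 51: aaa[q3]Xa#aaaa (head 3)
Step 52: aaaa[q0]a#aaaa (head 4)
Step 53: aaaaX[q1]#aaaa (head 5)
Step 54: aaaaX#[q2]aaaa (head 6)
Step 55: aaaaX#a[q2]aaa (head 7)
Step 56: aaaaX#aa[q2]aa (head 8)
Step 57: aaaaX#aaa[q2]a (head 9)
Step 58: aaaaX#aaaa[q2]□ (head 10)
Step 59: aaaaX#aaa[q3]aa (head 9)
Step 60: aaaaX#aa[q3]aaa (head 8)
Step 61: aaaaX#a[q3]aaaa (head 7)
Step 62: aaaaX#[q3]aaaaa (head 6)
Step 63: aaaaX[q3]#aaaaa (head 5)
Step 64: aaaa[q3]X#aaaaa (head 4)
Step 65: aaaaa[q0]#aaaaa (head 5)
Step 66: aaaaa#[q3]aaaaa (head 6)
Step 67: aaaaa[q3]#aaaaa (head 5)
Step 68: aaaa[q3]a#aaaaa (head 4)
Step 69: aaa[q3]aa#aaaaa (head 3)
Step 70: aa[q3]aaa#aaaaa (head 2)
Step 71: a[q3]aaaa#aaaaa (head 1)
Step 72: [q3]aaaaa#aaaaa (head 0)
Step 73: [q3]□aaaaa#aaaaa (head -1)
Step 74: □[qA]aaaaa#aaaaa (head 0)
The machine is in qA, so it halts and accepts.

Final answer: Accept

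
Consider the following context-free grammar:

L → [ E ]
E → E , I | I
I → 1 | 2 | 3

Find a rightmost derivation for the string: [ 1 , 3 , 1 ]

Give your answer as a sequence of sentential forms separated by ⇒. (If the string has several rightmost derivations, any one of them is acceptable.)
Start with L.
Step 1: the rightmost non-terminal is L; apply L → [ E ]:  [ E ]
Step 2: the rightmost non-terminal is E; apply E → E , I:  [ E , I ]
Step 3: the rightmost non-terminal is I; apply I → 1:  [ E , 1 ]
Step 4: the rightmost non-terminal is E; apply E → E , I:  [ E , I , 1 ]
Step 5: the rightmost non-terminal is I; apply I → 3:  [ E , 3 , 1 ]
Step 6: the rightmost non-terminal is E; apply E → I:  [ I , 3 , 1 ]
Step 7: the rightmost non-terminal is I; apply I → 1:  [ 1 , 3 , 1 ]

Final answer: L ⇒ [ E ] ⇒ [ E , I ] ⇒ [ E , 1 ] ⇒ [ E , I , 1 ] ⇒ [ E , 3 , 1 ] ⇒ [ I , 3 , 1 ] ⇒ [ 1 , 3 , 1 ]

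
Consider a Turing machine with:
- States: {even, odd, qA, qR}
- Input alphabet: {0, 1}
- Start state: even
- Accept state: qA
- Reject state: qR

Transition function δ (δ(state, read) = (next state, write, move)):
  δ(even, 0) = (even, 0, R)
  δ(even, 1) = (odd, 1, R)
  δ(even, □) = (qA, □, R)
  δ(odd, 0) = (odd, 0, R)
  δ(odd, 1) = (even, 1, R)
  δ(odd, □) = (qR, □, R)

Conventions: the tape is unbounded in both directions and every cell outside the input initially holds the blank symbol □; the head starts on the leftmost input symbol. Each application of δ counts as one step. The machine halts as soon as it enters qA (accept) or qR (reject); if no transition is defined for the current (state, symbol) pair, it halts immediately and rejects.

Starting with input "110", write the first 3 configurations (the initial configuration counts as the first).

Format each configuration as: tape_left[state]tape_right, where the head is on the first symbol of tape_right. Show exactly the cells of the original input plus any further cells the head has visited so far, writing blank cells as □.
Step 0: [even]110 (head at position 0)
Step 1: δ(even, 1) = (odd, 1, R)  ⊢  1[odd]10 (head at position 1)
Step 2: δ(odd, 1) = (even, 1, R)  ⊢  11[even]0 (head at position 2)

Final answer: [even]110 ⊢ 1[odd]10 ⊢ 11[even]0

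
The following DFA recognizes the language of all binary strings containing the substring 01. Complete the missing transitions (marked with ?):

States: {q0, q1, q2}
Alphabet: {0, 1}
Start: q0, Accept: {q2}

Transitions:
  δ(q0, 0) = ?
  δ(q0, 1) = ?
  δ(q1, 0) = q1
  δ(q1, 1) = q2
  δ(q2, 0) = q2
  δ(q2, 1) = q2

What each state remembers (consistent with the given transitions and accept states):
  q0: 01 not seen yet and the last symbol was not 0
  q1: 01 not seen yet and the last symbol was 0
  q2: the substring 01 has already been seen
Filling in the missing entries:
  δ(q0, 0): in q0 (01 not seen yet and the last symbol was not 0), after reading 0 we have: 01 not seen yet and the last symbol was 0 → q1
  δ(q0, 1): in q0 (01 not seen yet and the last symbol was not 0), after reading 1 we have: 01 not seen yet and the last symbol was not 0 → q0

Final answer: δ(q0, 0) = q1; δ(q0, 1) = q0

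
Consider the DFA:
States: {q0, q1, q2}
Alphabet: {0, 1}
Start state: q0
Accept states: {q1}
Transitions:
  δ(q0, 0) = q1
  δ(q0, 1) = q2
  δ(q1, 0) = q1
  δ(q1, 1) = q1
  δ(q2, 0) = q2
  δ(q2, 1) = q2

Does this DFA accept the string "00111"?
Processing string "00111":
  q0 --0--> q1
  q1 --0--> q1
  q1 --1--> q1
  q1 --1--> q1
  q1 --1--> q1
Final state: q1
Accept states: {q1}
q1 is an accept state, so the string is accepted.

Final answer: Yes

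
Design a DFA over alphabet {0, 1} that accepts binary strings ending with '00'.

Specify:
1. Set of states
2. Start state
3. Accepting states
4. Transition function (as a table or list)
One valid DFA (any DFA recognizing the same language is acceptable):
States: {q0, q1, q2}
Start: q0
Accepting: {q2}
Transitions (accepting states marked with *):
State | 0 | 1 | Accepting
-------------------------
q0    | q1 | q0 |  
q1    | q2 | q0 |  
q2    | q2 | q0 | *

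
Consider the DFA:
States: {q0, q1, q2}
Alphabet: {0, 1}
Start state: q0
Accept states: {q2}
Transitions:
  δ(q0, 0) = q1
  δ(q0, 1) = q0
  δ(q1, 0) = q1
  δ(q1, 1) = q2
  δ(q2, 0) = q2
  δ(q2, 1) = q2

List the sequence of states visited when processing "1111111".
Starting at q0
Read '1': q0 -> q0
Read '1': q0 -> q0
Read '1': q0 -> q0
Read '1': q0 -> q0
Read '1': q0 -> q0
Read '1': q0 -> q0
Read '1': q0 -> q0

Final answer: q0 -> q0 -> q0 -> q0 -> q0 -> q0 -> q0 -> q0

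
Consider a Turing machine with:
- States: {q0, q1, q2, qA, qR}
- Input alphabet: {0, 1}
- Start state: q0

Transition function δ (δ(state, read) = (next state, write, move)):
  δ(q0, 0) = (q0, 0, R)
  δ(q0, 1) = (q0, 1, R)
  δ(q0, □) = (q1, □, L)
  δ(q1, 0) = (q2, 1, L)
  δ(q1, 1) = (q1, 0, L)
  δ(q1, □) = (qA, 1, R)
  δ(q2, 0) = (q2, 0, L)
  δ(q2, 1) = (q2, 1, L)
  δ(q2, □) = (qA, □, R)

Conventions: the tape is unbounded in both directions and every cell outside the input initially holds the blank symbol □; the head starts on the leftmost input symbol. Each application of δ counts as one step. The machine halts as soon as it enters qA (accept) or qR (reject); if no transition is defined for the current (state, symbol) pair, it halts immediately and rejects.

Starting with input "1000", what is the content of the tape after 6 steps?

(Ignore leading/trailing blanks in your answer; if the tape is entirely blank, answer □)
Step 0: [q0]1000 (head at position 0)
Step 1: δ(q0, 1) = (q0, 1, R)  ⊢  1[q0]000 (head at position 1)
Step 2: δ(q0, 0) = (q0, 0, R)  ⊢  10[q0]00 (head at position 2)
Step 3: δ(q0, 0) = (q0, 0, R)  ⊢  100[q0]0 (head at position 3)
Step 4: δ(q0, 0) = (q0, 0, R)  ⊢  1000[q0]□ (head at position 4)
Step 5: δ(q0, □) = (q1, □, L)  ⊢  100[q1]0□ (head at position 3)
Step 6: δ(q1, 0) = (q2, 1, L)  ⊢  10[q2]01□ (head at position 2)
Tape after 6 steps (ignoring surrounding blanks): 1001

Final answer: Tape: 1001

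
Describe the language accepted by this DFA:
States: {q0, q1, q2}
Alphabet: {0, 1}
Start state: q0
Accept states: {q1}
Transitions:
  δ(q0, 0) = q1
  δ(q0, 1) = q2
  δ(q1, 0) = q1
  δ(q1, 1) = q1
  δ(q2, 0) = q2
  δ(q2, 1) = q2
Analyzing the DFA structure:
Start state: q0
Accept states: {q1}
Interpreting what each state remembers (checking against the transitions):
  q0: nothing has been read yet
  q1: the first symbol was 0
  q2: the first symbol was 1 (trap state)
  δ(q0, 0): in q0 (nothing has been read yet), after reading 0 we have: the first symbol was 0 → q1
  δ(q0, 1): in q0 (nothing has been read yet), after reading 1 we have: the first symbol was 1 (trap state) → q2
  δ(q1, 0): in q1 (the first symbol was 0), after reading 0 we have: the first symbol was 0 → q1
  δ(q1, 1): in q1 (the first symbol was 0), after reading 1 we have: the first symbol was 0 → q1
  δ(q2, 0): in q2 (the first symbol was 1 (trap state)), after reading 0 we have: the first symbol was 1 (trap state) → q2
  δ(q2, 1): in q2 (the first symbol was 1 (trap state)), after reading 1 we have: the first symbol was 1 (trap state) → q2
A string is accepted iff it ends in {q1}, i.e. the first symbol was 0.
Language: All binary strings starting with 0

Final answer: All binary strings starting with 0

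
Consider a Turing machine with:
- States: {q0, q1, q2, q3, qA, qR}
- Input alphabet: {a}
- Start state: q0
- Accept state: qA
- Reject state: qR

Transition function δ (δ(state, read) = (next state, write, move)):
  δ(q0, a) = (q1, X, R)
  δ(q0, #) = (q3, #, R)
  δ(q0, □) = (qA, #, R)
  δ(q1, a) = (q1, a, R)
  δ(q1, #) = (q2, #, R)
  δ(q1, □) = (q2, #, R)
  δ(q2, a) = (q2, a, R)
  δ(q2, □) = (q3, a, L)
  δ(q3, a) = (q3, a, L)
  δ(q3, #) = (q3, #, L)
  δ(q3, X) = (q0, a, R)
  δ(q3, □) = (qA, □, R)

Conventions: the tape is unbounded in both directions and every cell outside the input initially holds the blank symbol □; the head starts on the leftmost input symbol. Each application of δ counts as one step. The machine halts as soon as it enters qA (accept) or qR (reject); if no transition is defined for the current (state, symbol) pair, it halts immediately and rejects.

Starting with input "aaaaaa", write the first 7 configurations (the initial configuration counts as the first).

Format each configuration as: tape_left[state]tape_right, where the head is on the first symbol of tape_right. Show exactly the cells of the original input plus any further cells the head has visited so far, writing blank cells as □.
Step 0: [q0]aaaaaa (head at position 0)
Step 1: δ(q0, a) = (q1, X, R)  ⊢  X[q1]aaaaa (head at position 1)
Step 2: δ(q1, a) = (q1, a, R)  ⊢  Xa[q1]aaaa (head at position 2)
Step 3: δ(q1, a) = (q1, a, R)  ⊢  Xaa[q1]aaa (head at position 3)
Step 4: δ(q1, a) = (q1, a, R)  ⊢  Xaaa[q1]aa (head at position 4)
Step 5: δ(q1, a) = (q1, a, R)  ⊢  Xaaaa[q1]a (head at position 5)
Step 6: δ(q1, a) = (q1, a, R)  ⊢  Xaaaaa[q1]□ (head at position 6)

Final answer: [q0]aaaaaa ⊢ X[q1]aaaaa ⊢ Xa[q1]aaaa ⊢ Xaa[q1]aaa ⊢ Xaaa[q1]aa ⊢ Xaaaa[q1]a ⊢ Xaaaaa[q1]□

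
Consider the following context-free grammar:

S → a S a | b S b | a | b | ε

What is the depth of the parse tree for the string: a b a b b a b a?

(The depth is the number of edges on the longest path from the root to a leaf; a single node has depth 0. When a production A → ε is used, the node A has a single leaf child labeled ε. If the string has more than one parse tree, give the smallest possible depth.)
The string has even length 8, so its (unique) parse tree peels off matching outer symbols: S → a S a, S → b S b, S → a S a, S → b S b, and finally S → ε for the empty middle.
The S nodes are at depths 0..4; the ε leaf under the innermost S is at depth 5 (terminal leaves are at depths 1..4).
Depth = 5.

Final answer: 5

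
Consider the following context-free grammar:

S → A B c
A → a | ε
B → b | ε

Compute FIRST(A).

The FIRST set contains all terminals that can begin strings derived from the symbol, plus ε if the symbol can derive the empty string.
A → a contributes a; A → ε makes A nullable, contributing ε. FIRST(A) = {a, ε}.

Final answer: {a, ε}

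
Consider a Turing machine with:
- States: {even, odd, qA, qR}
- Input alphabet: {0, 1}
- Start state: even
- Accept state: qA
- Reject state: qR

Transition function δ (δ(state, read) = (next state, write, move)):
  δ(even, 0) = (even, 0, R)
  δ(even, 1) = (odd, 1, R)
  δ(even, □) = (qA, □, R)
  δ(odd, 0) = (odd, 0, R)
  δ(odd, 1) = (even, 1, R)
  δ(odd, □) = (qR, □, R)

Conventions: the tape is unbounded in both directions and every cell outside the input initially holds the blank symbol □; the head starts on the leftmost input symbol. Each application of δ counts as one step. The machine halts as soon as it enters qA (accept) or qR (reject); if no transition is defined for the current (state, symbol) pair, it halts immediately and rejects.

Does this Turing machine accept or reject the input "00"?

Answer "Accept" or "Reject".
Step 0: [even]00 (head at position 0)
Step 1: δ(even, 0) = (even, 0, R)  ⊢  0[even]0 (head at position 1)
Step 2: δ(even, 0) = (even, 0, R)  ⊢  00[even]□ (head at position 2)
Step 3: δ(even, □) = (qA, □, R)  ⊢  00□[qA]□ (head at position 3)
The machine is in qA, so it halts and accepts.

Final answer: Accept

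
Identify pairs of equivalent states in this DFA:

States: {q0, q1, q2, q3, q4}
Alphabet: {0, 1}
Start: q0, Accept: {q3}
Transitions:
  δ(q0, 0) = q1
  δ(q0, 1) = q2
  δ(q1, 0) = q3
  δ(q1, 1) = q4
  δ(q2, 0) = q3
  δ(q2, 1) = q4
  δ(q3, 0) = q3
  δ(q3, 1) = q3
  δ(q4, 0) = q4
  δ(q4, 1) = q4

Using the table-filling algorithm:
Round 0 – mark pairs where exactly one state is accepting: (q0,q3), (q1,q3), (q2,q3), (q3,q4)
Round 1 – newly marked: (q0,q1) [on 0: q1 vs q3, already marked]; (q0,q2) [on 0: q1 vs q3, already marked]; (q1,q4) [on 0: q3 vs q4, already marked]; (q2,q4) [on 0: q3 vs q4, already marked]
Round 2 – newly marked: (q0,q4) [on 0: q1 vs q4, already marked]
No further pairs can be marked.
(q1, q2) unmarked: δ(q1,0)=q3, δ(q2,0)=q3; δ(q1,1)=q4, δ(q2,1)=q4 → equivalent
Equivalent pairs: (q1, q2)

Final answer: Equivalent pairs: (q1, q2)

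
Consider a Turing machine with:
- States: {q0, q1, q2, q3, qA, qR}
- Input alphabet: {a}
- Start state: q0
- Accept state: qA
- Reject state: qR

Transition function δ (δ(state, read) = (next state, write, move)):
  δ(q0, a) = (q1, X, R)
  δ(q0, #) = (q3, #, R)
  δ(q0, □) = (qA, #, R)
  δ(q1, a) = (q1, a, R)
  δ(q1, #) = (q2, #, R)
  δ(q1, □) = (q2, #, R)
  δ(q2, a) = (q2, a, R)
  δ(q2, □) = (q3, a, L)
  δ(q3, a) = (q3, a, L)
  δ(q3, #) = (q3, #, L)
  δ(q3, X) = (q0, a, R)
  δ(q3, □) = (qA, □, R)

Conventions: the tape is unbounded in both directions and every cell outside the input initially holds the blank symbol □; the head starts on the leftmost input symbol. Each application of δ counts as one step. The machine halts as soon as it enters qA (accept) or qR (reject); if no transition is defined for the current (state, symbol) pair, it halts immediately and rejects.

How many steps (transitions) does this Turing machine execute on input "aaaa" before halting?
Trace (configuration after each step, as tape_left[state]tape_right with head position):
Step 0: [q0]aaaa (head at position 0)
Step 1: X[q1]aaa (head 1)
Step 2: Xa[q1]aa (head 2)
Step 3: Xaa[q1]a (head 3)
Step 4: Xaaa[q1]□ (head 4)
Step 5: Xaaa#[q2]□ (head 5)
Step 6: Xaaa[q3]#a (head 4)
Step 7: Xaa[q3]a#a (head 3)
Step 8: Xa[q3]aa#a (head 2)
Step 9: X[q3]aaa#a (head 1)
Step 10: [q3]Xaaa#a (head 0)
Step 11: a[q0]aaa#a (head 1)
Step 12: aX[q1]aa#a (head 2)
Step 13: aXa[q1]a#a (head 3)
Step 14: aXaa[q1]#a (head 4)
Step 15: aXaa#[q2]a (head 5)
Step 16: aXaa#a[q2]□ (head 6)
Step 17: aXaa#[q3]aa (head 5)
Step 18: aXaa[q3]#aa (head 4)
Step 19: aXa[q3]a#aa (head 3)
Step 20: aX[q3]aa#aa (head 2)
Step 21: a[q3]Xaa#aa (head 1)
Step 22: aa[q0]aa#aa (head 2)
Step 23: aaX[q1]a#aa (head 3)
Step 24: aaXa[q1]#aa (head 4)
Step 25: aaXa#[q2]aa (head 5)
Step 26: aaXa#a[q2]a (head 6)
Step 27: aaXa#aa[q2]□ (head 7)
Step 28: aaXa#a[q3]aa (head 6)
Step 29: aaXa#[q3]aaa (head 5)
Step 30: aaXa[q3]#aaa (head 4)
Step 31: aaX[q3]a#aaa (head 3)
Step 32: aa[q3]Xa#aaa (head 2)
Step 33: aaa[q0]a#aaa (head 3)
Step 34: aaaX[q1]#aaa (head 4)
Step 35: aaaX#[q2]aaa (head 5)
Step 36: aaaX#a[q2]aa (head 6)
Step 37: aaaX#aa[q2]a (head 7)
Step 38: aaaX#aaa[q2]□ (head 8)
Step 39: aaaX#aa[q3]aa (head 7)
Step 40: aaaX#a[q3]aaa (head 6)
Step 41: aaaX#[q3]aaaa (head 5)
Step 42: aaaX[q3]#aaaa (head 4)
Step 43: aaa[q3]X#aaaa (head 3)
Step 44: aaaa[q0]#aaaa (head 4)
Step 45: aaaa#[q3]aaaa (head 5)
Step 46: aaaa[q3]#aaaa (head 4)
Step 47: aaa[q3]a#aaaa (head 3)
Step 48: aa[q3]aa#aaaa (head 2)
Step 49: a[q3]aaa#aaaa (head 1)
Step 50: [q3]aaaa#aaaa (head 0)
Step 51: [q3]□aaaa#aaaa (head -1)
Step 52: □[qA]aaaa#aaaa (head 0)
The machine is in qA, so it halts and accepts.
Number of transitions executed: 52.

Final answer: 52 steps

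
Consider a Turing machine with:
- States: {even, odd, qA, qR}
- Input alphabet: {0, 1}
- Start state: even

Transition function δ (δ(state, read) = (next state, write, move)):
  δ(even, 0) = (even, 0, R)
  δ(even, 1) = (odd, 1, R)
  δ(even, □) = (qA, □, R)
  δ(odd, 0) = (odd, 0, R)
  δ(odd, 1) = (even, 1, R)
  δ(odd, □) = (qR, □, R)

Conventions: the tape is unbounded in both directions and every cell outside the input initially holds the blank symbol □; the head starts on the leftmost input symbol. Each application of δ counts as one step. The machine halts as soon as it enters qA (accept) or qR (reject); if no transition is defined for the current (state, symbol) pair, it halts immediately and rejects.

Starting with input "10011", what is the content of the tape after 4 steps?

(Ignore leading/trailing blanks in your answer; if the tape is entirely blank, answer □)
Step 0: [even]10011 (head at position 0)
Step 1: δ(even, 1) = (odd, 1, R)  ⊢  1[odd]0011 (head at position 1)
Step 2: δ(odd, 0) = (odd, 0, R)  ⊢  10[odd]011 (head at position 2)
Step 3: δ(odd, 0) = (odd, 0, R)  ⊢  100[odd]11 (head at position 3)
Step 4: δ(odd, 1) = (even, 1, R)  ⊢  1001[even]1 (head at position 4)
Tape after 4 steps (ignoring surrounding blanks): 10011

Final answer: Tape: 10011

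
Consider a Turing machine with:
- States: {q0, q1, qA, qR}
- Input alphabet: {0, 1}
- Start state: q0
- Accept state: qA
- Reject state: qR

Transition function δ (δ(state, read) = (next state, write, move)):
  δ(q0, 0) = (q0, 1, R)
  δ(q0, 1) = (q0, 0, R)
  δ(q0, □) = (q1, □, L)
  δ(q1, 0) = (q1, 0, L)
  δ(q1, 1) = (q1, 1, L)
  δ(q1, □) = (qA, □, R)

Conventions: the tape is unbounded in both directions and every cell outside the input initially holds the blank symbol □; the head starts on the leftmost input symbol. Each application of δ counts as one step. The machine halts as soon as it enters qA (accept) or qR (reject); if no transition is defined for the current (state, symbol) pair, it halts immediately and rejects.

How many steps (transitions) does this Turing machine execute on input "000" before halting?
Step 0: [q0]000 (head at position 0)
Step 1: δ(q0, 0) = (q0, 1, R)  ⊢  1[q0]00 (head at position 1)
Step 2: δ(q0, 0) = (q0, 1, R)  ⊢  11[q0]0 (head at position 2)
Step 3: δ(q0, 0) = (q0, 1, R)  ⊢  111[q0]□ (head at position 3)
Step 4: δ(q0, □) = (q1, □, L)  ⊢  11[q1]1□ (head at position 2)
Step 5: δ(q1, 1) = (q1, 1, L)  ⊢  1[q1]11□ (head at position 1)
Step 6: δ(q1, 1) = (q1, 1, L)  ⊢  [q1]111□ (head at position 0)
Step 7: δ(q1, 1) = (q1, 1, L)  ⊢  [q1]□111□ (head at position -1)
Step 8: δ(q1, □) = (qA, □, R)  ⊢  □[qA]111□ (head at position 0)
The machine is in qA, so it halts and accepts.
Number of transitions executed: 8.

Final answer: 8 steps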